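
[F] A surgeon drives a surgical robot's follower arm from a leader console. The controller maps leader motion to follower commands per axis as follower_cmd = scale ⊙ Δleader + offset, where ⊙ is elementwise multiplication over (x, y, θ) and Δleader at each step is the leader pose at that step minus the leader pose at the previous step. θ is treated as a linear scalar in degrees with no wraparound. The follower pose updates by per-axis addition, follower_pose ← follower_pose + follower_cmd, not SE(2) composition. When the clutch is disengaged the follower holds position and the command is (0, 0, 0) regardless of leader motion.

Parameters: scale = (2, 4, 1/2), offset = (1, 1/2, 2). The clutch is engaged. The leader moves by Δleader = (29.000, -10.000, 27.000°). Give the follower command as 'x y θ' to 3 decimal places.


59.000 -39.500 15.500

axis x: 2·29.000 + 1 = 59.000
axis y: 4·-10.000 + 1/2 = -39.500
axis θ: 1/2·27.000 + 2 = 15.500


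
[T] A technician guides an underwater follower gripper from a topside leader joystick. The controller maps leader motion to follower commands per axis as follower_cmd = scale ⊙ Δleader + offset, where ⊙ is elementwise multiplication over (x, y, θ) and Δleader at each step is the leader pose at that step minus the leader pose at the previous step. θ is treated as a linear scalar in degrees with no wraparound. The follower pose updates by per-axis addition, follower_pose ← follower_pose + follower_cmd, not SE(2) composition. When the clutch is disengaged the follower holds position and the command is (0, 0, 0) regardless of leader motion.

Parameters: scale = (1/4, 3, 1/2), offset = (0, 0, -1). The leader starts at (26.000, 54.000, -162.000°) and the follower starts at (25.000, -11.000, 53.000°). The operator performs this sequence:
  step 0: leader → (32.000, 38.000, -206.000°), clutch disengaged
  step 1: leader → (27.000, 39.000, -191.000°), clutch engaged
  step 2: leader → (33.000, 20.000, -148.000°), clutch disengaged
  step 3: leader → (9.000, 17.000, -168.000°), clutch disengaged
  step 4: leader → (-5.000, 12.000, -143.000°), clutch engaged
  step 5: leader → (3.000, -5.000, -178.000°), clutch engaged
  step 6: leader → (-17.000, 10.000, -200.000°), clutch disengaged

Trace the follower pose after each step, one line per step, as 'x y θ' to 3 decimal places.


step 0: Δleader=(6.000, -16.000, -44.000°), disengaged; cmd=(0,0,0) → follower holds at (25.000, -11.000, 53.000°)
step 1: Δleader=(-5.000, 1.000, 15.000°), engaged; cmd=(-1.250, 3.000, 6.500°) → follower=(23.750, -8.000, 59.500°)
step 2: Δleader=(6.000, -19.000, 43.000°), disengaged; cmd=(0,0,0) → follower holds at (23.750, -8.000, 59.500°)
step 3: Δleader=(-24.000, -3.000, -20.000°), disengaged; cmd=(0,0,0) → follower holds at (23.750, -8.000, 59.500°)
step 4: Δleader=(-14.000, -5.000, 25.000°), engaged; cmd=(-3.500, -15.000, 11.500°) → follower=(20.250, -23.000, 71.000°)
step 5: Δleader=(8.000, -17.000, -35.000°), engaged; cmd=(2.000, -51.000, -18.500°) → follower=(22.250, -74.000, 52.500°)
step 6: Δleader=(-20.000, 15.000, -22.000°), disengaged; cmd=(0,0,0) → follower holds at (22.250, -74.000, 52.500°)

25.000 -11.000 53.000
23.750 -8.000 59.500
23.750 -8.000 59.500
23.750 -8.000 59.500
20.250 -23.000 71.000
22.250 -74.000 52.500
22.250 -74.000 52.500


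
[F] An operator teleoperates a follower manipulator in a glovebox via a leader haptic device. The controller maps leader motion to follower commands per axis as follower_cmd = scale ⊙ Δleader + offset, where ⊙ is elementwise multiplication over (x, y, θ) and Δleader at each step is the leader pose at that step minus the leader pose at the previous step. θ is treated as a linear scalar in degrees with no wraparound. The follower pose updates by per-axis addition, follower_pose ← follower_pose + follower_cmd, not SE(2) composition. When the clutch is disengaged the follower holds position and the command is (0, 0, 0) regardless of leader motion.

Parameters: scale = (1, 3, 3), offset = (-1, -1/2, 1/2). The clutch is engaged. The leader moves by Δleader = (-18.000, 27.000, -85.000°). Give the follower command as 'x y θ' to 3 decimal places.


-19.000 80.500 -254.500

axis x: 1·-18.000 + -1 = -19.000
axis y: 3·27.000 + -1/2 = 80.500
axis θ: 3·-85.000 + 1/2 = -254.500


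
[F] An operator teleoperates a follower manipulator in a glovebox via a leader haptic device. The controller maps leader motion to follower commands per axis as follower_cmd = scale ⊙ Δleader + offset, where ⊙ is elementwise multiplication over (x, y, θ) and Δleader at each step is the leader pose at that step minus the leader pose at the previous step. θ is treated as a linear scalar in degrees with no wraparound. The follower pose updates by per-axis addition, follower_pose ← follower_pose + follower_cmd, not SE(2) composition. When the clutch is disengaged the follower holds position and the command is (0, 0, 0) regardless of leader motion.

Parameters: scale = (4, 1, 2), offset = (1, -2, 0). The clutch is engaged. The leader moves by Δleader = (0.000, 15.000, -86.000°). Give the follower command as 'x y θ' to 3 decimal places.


1.000 13.000 -172.000

axis x: 4·0.000 + 1 = 1.000
axis y: 1·15.000 + -2 = 13.000
axis θ: 2·-86.000 + 0 = -172.000


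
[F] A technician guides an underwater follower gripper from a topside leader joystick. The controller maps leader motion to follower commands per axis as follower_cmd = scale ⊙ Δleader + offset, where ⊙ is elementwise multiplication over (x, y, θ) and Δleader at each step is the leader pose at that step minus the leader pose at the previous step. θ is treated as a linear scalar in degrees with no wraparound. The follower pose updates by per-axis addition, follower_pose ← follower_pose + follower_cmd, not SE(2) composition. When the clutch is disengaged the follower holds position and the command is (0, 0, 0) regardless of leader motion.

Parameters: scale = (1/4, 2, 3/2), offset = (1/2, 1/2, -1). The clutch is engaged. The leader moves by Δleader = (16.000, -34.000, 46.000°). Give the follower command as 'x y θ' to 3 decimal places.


4.500 -67.500 68.000

axis x: 1/4·16.000 + 1/2 = 4.500
axis y: 2·-34.000 + 1/2 = -67.500
axis θ: 3/2·46.000 + -1 = 68.000


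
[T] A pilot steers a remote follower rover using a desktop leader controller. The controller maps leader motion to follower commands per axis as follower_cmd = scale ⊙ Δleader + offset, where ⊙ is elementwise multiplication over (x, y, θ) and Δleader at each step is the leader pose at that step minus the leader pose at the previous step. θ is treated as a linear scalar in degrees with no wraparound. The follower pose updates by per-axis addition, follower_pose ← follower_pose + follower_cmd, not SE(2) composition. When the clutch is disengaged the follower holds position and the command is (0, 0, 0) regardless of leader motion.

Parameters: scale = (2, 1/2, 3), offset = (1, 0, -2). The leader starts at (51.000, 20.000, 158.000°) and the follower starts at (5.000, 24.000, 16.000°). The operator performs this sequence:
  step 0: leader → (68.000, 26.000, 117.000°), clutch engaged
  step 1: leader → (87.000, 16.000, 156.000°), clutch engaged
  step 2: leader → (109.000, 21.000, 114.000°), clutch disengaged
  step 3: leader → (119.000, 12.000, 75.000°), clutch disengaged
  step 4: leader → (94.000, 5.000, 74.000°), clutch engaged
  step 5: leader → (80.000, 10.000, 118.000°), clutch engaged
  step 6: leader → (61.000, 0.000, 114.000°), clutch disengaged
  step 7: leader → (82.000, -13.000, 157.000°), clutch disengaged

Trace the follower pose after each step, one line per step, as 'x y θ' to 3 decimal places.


40.000 27.000 -109.000
79.000 22.000 6.000
79.000 22.000 6.000
79.000 22.000 6.000
30.000 18.500 1.000
3.000 21.000 131.000
3.000 21.000 131.000
3.000 21.000 131.000

step 0: Δleader=(17.000, 6.000, -41.000°), engaged; cmd=(35.000, 3.000, -125.000°) → follower=(40.000, 27.000, -109.000°)
step 1: Δleader=(19.000, -10.000, 39.000°), engaged; cmd=(39.000, -5.000, 115.000°) → follower=(79.000, 22.000, 6.000°)
step 2: Δleader=(22.000, 5.000, -42.000°), disengaged; cmd=(0,0,0) → follower holds at (79.000, 22.000, 6.000°)
step 3: Δleader=(10.000, -9.000, -39.000°), disengaged; cmd=(0,0,0) → follower holds at (79.000, 22.000, 6.000°)
step 4: Δleader=(-25.000, -7.000, -1.000°), engaged; cmd=(-49.000, -3.500, -5.000°) → follower=(30.000, 18.500, 1.000°)
step 5: Δleader=(-14.000, 5.000, 44.000°), engaged; cmd=(-27.000, 2.500, 130.000°) → follower=(3.000, 21.000, 131.000°)
step 6: Δleader=(-19.000, -10.000, -4.000°), disengaged; cmd=(0,0,0) → follower holds at (3.000, 21.000, 131.000°)
step 7: Δleader=(21.000, -13.000, 43.000°), disengaged; cmd=(0,0,0) → follower holds at (3.000, 21.000, 131.000°)


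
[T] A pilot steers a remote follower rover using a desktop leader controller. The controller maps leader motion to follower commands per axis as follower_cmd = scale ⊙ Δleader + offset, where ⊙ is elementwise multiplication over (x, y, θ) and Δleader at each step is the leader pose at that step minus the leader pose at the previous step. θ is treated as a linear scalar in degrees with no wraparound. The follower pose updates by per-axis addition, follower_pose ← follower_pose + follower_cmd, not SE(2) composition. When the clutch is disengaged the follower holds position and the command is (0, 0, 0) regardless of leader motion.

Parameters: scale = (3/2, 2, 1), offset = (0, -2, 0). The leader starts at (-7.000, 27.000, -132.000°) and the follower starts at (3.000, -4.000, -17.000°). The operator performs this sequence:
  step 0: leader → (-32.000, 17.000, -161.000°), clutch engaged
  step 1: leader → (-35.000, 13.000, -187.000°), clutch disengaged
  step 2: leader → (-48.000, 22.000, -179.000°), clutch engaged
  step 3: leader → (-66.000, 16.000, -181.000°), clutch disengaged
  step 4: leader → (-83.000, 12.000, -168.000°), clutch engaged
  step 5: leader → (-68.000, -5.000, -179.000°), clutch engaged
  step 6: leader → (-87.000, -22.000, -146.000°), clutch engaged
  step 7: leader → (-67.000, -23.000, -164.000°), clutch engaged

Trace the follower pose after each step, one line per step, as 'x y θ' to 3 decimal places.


-34.500 -26.000 -46.000
-34.500 -26.000 -46.000
-54.000 -10.000 -38.000
-54.000 -10.000 -38.000
-79.500 -20.000 -25.000
-57.000 -56.000 -36.000
-85.500 -92.000 -3.000
-55.500 -96.000 -21.000

step 0: Δleader=(-25.000, -10.000, -29.000°), engaged; cmd=(-37.500, -22.000, -29.000°) → follower=(-34.500, -26.000, -46.000°)
step 1: Δleader=(-3.000, -4.000, -26.000°), disengaged; cmd=(0,0,0) → follower holds at (-34.500, -26.000, -46.000°)
step 2: Δleader=(-13.000, 9.000, 8.000°), engaged; cmd=(-19.500, 16.000, 8.000°) → follower=(-54.000, -10.000, -38.000°)
step 3: Δleader=(-18.000, -6.000, -2.000°), disengaged; cmd=(0,0,0) → follower holds at (-54.000, -10.000, -38.000°)
step 4: Δleader=(-17.000, -4.000, 13.000°), engaged; cmd=(-25.500, -10.000, 13.000°) → follower=(-79.500, -20.000, -25.000°)
step 5: Δleader=(15.000, -17.000, -11.000°), engaged; cmd=(22.500, -36.000, -11.000°) → follower=(-57.000, -56.000, -36.000°)
step 6: Δleader=(-19.000, -17.000, 33.000°), engaged; cmd=(-28.500, -36.000, 33.000°) → follower=(-85.500, -92.000, -3.000°)
step 7: Δleader=(20.000, -1.000, -18.000°), engaged; cmd=(30.000, -4.000, -18.000°) → follower=(-55.500, -96.000, -21.000°)


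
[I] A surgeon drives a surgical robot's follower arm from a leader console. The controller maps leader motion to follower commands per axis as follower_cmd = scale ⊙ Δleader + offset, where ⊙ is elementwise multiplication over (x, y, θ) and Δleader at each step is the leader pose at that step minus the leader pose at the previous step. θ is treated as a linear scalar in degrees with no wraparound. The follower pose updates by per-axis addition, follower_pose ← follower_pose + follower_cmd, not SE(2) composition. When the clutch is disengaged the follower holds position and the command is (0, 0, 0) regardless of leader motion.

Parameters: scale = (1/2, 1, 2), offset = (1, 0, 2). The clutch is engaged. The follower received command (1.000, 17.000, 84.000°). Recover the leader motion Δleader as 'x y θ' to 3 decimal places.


0.000 17.000 41.000

axis x: (1.000 − 1) / (1/2) = 0.000
axis y: (17.000 − 0) / (1) = 17.000
axis θ: (84.000 − 2) / (2) = 41.000


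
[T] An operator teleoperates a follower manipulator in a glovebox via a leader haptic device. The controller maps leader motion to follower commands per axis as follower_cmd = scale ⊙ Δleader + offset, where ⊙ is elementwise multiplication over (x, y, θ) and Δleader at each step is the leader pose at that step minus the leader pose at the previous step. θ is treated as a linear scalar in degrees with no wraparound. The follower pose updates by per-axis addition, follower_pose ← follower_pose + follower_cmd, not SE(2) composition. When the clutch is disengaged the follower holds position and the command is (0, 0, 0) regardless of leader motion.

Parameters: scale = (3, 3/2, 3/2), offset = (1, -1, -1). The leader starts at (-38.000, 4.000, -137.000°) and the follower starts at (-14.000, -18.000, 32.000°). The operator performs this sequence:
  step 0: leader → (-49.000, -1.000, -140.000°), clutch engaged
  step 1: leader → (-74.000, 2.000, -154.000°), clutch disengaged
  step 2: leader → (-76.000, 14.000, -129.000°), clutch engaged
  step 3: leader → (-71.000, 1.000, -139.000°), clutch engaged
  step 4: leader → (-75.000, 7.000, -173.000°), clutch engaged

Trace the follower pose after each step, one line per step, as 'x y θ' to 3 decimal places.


-46.000 -26.500 26.500
-46.000 -26.500 26.500
-51.000 -9.500 63.000
-35.000 -30.000 47.000
-46.000 -22.000 -5.000

step 0: Δleader=(-11.000, -5.000, -3.000°), engaged; cmd=(-32.000, -8.500, -5.500°) → follower=(-46.000, -26.500, 26.500°)
step 1: Δleader=(-25.000, 3.000, -14.000°), disengaged; cmd=(0,0,0) → follower holds at (-46.000, -26.500, 26.500°)
step 2: Δleader=(-2.000, 12.000, 25.000°), engaged; cmd=(-5.000, 17.000, 36.500°) → follower=(-51.000, -9.500, 63.000°)
step 3: Δleader=(5.000, -13.000, -10.000°), engaged; cmd=(16.000, -20.500, -16.000°) → follower=(-35.000, -30.000, 47.000°)
step 4: Δleader=(-4.000, 6.000, -34.000°), engaged; cmd=(-11.000, 8.000, -52.000°) → follower=(-46.000, -22.000, -5.000°)


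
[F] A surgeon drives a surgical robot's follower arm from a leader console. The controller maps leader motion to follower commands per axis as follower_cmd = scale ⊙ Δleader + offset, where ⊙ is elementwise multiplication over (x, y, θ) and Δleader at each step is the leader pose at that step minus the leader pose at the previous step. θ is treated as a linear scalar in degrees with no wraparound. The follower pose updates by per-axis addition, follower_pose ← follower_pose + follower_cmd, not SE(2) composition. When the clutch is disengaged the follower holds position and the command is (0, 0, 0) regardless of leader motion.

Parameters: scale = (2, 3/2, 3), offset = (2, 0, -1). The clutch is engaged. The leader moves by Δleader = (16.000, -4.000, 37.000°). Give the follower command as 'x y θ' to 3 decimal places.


34.000 -6.000 110.000

axis x: 2·16.000 + 2 = 34.000
axis y: 3/2·-4.000 + 0 = -6.000
axis θ: 3·37.000 + -1 = 110.000


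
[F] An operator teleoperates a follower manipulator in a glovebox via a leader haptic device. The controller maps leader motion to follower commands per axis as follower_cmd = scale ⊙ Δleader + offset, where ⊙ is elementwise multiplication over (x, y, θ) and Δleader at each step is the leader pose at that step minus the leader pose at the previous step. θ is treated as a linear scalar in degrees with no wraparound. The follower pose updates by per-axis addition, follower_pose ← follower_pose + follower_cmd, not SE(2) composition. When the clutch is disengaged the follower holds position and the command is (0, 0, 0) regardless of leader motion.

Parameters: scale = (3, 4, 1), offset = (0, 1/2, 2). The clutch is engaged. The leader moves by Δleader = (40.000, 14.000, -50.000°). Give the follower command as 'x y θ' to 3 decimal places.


120.000 56.500 -48.000

axis x: 3·40.000 + 0 = 120.000
axis y: 4·14.000 + 1/2 = 56.500
axis θ: 1·-50.000 + 2 = -48.000


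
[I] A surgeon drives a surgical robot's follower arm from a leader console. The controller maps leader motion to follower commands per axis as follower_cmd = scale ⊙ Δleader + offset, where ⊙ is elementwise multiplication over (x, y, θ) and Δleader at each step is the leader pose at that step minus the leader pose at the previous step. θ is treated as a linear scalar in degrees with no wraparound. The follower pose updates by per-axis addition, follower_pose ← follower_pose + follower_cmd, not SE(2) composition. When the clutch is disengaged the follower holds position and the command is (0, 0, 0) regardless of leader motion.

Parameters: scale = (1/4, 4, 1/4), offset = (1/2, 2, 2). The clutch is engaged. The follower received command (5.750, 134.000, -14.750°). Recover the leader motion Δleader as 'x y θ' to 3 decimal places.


21.000 33.000 -67.000

axis x: (5.750 − 1/2) / (1/4) = 21.000
axis y: (134.000 − 2) / (4) = 33.000
axis θ: (-14.750 − 2) / (1/4) = -67.000


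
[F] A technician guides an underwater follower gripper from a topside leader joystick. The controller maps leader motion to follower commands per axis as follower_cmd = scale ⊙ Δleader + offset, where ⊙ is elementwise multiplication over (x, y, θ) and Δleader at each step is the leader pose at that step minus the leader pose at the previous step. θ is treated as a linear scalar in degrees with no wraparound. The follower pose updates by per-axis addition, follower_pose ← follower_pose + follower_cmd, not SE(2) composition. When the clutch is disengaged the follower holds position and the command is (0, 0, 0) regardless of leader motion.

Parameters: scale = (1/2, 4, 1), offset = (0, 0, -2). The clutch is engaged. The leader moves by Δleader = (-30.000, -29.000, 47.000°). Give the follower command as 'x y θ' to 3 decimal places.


axis x: 1/2·-30.000 + 0 = -15.000
axis y: 4·-29.000 + 0 = -116.000
axis θ: 1·47.000 + -2 = 45.000

-15.000 -116.000 45.000


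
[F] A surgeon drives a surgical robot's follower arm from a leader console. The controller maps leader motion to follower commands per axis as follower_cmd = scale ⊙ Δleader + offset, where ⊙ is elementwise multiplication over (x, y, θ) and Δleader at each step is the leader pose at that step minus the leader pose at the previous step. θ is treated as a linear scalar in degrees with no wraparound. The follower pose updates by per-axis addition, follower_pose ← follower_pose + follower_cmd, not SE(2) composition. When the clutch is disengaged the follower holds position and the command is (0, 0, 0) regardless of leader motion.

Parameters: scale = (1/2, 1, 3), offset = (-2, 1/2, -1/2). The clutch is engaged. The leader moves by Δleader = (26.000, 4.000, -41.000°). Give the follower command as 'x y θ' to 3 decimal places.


axis x: 1/2·26.000 + -2 = 11.000
axis y: 1·4.000 + 1/2 = 4.500
axis θ: 3·-41.000 + -1/2 = -123.500

11.000 4.500 -123.500


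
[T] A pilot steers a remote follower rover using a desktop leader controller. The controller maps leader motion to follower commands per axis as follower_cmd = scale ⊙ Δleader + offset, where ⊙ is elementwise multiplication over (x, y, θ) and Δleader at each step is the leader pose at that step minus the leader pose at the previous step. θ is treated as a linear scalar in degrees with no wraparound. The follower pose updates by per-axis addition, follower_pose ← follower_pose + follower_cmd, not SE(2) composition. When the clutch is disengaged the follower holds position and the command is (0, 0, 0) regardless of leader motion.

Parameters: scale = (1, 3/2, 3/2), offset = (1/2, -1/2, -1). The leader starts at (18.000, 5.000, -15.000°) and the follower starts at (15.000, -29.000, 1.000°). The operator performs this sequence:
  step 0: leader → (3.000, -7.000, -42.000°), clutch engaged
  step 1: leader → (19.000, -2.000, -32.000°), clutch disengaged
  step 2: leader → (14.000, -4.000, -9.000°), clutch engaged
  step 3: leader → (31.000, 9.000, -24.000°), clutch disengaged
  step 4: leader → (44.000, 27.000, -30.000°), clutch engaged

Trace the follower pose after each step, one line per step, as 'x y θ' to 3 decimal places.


0.500 -47.500 -40.500
0.500 -47.500 -40.500
-4.000 -51.000 -7.000
-4.000 -51.000 -7.000
9.500 -24.500 -17.000

step 0: Δleader=(-15.000, -12.000, -27.000°), engaged; cmd=(-14.500, -18.500, -41.500°) → follower=(0.500, -47.500, -40.500°)
step 1: Δleader=(16.000, 5.000, 10.000°), disengaged; cmd=(0,0,0) → follower holds at (0.500, -47.500, -40.500°)
step 2: Δleader=(-5.000, -2.000, 23.000°), engaged; cmd=(-4.500, -3.500, 33.500°) → follower=(-4.000, -51.000, -7.000°)
step 3: Δleader=(17.000, 13.000, -15.000°), disengaged; cmd=(0,0,0) → follower holds at (-4.000, -51.000, -7.000°)
step 4: Δleader=(13.000, 18.000, -6.000°), engaged; cmd=(13.500, 26.500, -10.000°) → follower=(9.500, -24.500, -17.000°)


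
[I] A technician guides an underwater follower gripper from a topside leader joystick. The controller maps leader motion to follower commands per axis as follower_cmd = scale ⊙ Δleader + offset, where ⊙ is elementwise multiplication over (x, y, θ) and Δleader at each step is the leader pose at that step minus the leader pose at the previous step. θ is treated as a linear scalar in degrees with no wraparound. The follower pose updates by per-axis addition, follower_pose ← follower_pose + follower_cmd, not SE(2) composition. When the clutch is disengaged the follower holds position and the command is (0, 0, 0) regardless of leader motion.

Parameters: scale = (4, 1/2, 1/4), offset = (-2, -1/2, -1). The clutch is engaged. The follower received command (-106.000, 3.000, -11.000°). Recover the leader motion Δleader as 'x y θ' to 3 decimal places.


axis x: (-106.000 − -2) / (4) = -26.000
axis y: (3.000 − -1/2) / (1/2) = 7.000
axis θ: (-11.000 − -1) / (1/4) = -40.000

-26.000 7.000 -40.000


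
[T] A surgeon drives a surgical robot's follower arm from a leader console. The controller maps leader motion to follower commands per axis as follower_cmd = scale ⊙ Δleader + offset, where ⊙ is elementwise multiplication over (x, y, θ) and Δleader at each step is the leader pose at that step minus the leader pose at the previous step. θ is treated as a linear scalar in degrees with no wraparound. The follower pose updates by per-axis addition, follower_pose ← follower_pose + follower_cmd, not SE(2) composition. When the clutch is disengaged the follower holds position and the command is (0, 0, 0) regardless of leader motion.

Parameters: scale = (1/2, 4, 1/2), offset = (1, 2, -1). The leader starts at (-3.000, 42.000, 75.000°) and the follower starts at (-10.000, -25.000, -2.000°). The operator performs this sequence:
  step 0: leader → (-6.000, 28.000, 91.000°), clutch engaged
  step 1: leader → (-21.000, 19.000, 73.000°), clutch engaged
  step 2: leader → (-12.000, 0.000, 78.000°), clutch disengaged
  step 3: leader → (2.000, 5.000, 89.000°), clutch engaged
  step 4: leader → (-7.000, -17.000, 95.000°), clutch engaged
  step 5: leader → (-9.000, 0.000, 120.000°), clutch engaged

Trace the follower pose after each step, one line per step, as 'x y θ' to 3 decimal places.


step 0: Δleader=(-3.000, -14.000, 16.000°), engaged; cmd=(-0.500, -54.000, 7.000°) → follower=(-10.500, -79.000, 5.000°)
step 1: Δleader=(-15.000, -9.000, -18.000°), engaged; cmd=(-6.500, -34.000, -10.000°) → follower=(-17.000, -113.000, -5.000°)
step 2: Δleader=(9.000, -19.000, 5.000°), disengaged; cmd=(0,0,0) → follower holds at (-17.000, -113.000, -5.000°)
step 3: Δleader=(14.000, 5.000, 11.000°), engaged; cmd=(8.000, 22.000, 4.500°) → follower=(-9.000, -91.000, -0.500°)
step 4: Δleader=(-9.000, -22.000, 6.000°), engaged; cmd=(-3.500, -86.000, 2.000°) → follower=(-12.500, -177.000, 1.500°)
step 5: Δleader=(-2.000, 17.000, 25.000°), engaged; cmd=(0.000, 70.000, 11.500°) → follower=(-12.500, -107.000, 13.000°)

-10.500 -79.000 5.000
-17.000 -113.000 -5.000
-17.000 -113.000 -5.000
-9.000 -91.000 -0.500
-12.500 -177.000 1.500
-12.500 -107.000 13.000


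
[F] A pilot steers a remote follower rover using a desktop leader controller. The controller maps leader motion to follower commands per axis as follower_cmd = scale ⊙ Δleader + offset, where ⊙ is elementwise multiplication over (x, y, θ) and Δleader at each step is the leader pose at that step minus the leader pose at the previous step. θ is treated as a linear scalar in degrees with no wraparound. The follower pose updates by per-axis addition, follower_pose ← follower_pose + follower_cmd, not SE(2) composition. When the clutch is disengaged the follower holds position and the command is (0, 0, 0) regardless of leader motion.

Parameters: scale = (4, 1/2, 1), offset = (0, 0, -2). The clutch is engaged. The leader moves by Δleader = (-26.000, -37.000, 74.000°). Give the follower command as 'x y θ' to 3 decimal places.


axis x: 4·-26.000 + 0 = -104.000
axis y: 1/2·-37.000 + 0 = -18.500
axis θ: 1·74.000 + -2 = 72.000

-104.000 -18.500 72.000


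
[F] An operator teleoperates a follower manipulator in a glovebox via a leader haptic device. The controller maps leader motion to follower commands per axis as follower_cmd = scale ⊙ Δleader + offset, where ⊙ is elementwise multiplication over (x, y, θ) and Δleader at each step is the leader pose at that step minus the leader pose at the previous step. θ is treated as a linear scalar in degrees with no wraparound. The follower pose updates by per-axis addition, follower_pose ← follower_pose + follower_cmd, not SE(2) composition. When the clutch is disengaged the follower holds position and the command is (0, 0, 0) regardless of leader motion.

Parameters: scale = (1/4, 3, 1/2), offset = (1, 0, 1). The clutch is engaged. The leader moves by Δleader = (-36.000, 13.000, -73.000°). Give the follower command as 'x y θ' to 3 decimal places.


-8.000 39.000 -35.500

axis x: 1/4·-36.000 + 1 = -8.000
axis y: 3·13.000 + 0 = 39.000
axis θ: 1/2·-73.000 + 1 = -35.500


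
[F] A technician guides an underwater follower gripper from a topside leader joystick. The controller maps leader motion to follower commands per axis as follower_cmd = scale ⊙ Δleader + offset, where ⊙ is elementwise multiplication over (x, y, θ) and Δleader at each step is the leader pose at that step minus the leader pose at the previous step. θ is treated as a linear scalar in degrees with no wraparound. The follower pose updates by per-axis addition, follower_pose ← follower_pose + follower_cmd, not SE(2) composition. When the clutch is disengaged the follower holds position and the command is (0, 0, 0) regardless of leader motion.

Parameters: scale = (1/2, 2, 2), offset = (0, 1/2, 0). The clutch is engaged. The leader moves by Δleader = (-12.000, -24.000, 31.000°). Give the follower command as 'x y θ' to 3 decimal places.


axis x: 1/2·-12.000 + 0 = -6.000
axis y: 2·-24.000 + 1/2 = -47.500
axis θ: 2·31.000 + 0 = 62.000

-6.000 -47.500 62.000


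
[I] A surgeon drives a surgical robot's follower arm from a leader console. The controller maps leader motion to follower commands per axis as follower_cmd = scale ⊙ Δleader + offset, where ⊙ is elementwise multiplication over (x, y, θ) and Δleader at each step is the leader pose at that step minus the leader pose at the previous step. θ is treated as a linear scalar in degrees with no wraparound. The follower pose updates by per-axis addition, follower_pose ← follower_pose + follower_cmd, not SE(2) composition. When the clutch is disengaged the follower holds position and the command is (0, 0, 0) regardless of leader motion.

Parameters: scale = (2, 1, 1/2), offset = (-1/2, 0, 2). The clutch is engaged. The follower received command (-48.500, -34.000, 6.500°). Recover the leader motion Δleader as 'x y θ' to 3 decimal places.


-24.000 -34.000 9.000

axis x: (-48.500 − -1/2) / (2) = -24.000
axis y: (-34.000 − 0) / (1) = -34.000
axis θ: (6.500 − 2) / (1/2) = 9.000


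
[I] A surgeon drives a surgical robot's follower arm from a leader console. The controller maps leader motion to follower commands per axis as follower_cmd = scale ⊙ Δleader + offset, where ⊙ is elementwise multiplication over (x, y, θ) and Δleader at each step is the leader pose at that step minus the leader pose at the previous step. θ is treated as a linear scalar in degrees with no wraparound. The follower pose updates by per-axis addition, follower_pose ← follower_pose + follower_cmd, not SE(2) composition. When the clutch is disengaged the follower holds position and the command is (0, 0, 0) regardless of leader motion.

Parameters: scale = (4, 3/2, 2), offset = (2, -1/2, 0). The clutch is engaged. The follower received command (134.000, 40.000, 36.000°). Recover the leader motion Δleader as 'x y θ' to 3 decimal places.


33.000 27.000 18.000

axis x: (134.000 − 2) / (4) = 33.000
axis y: (40.000 − -1/2) / (3/2) = 27.000
axis θ: (36.000 − 0) / (2) = 18.000


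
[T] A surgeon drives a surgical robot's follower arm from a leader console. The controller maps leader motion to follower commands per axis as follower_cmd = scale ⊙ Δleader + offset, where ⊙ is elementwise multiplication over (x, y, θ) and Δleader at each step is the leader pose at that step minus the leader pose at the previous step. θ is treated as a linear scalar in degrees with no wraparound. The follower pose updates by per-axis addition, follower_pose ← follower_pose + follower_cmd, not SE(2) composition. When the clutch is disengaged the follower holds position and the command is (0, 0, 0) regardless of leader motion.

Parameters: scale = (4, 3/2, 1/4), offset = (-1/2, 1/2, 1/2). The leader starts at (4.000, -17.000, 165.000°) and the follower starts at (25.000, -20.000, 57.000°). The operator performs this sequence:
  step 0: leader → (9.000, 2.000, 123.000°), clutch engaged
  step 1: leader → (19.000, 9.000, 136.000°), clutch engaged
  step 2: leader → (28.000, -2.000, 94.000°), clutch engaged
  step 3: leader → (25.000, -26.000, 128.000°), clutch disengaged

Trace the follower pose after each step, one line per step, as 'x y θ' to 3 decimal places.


step 0: Δleader=(5.000, 19.000, -42.000°), engaged; cmd=(19.500, 29.000, -10.000°) → follower=(44.500, 9.000, 47.000°)
step 1: Δleader=(10.000, 7.000, 13.000°), engaged; cmd=(39.500, 11.000, 3.750°) → follower=(84.000, 20.000, 50.750°)
step 2: Δleader=(9.000, -11.000, -42.000°), engaged; cmd=(35.500, -16.000, -10.000°) → follower=(119.500, 4.000, 40.750°)
step 3: Δleader=(-3.000, -24.000, 34.000°), disengaged; cmd=(0,0,0) → follower holds at (119.500, 4.000, 40.750°)

44.500 9.000 47.000
84.000 20.000 50.750
119.500 4.000 40.750
119.500 4.000 40.750


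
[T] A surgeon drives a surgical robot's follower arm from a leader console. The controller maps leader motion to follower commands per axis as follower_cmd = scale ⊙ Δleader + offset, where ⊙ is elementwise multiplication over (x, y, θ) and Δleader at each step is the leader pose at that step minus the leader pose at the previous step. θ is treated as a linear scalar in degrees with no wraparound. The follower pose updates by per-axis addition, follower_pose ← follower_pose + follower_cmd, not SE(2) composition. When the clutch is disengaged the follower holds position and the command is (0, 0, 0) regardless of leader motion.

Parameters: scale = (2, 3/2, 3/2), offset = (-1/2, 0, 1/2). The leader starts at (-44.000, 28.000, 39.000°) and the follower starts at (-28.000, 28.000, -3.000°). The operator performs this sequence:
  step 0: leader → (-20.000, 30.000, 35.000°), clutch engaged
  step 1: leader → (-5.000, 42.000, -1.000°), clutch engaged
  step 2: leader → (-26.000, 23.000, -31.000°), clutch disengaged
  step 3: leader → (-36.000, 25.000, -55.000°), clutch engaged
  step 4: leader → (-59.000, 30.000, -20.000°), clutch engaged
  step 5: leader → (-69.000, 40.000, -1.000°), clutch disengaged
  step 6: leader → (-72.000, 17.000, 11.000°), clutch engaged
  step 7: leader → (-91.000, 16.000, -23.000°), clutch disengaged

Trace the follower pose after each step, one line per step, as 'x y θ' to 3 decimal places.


step 0: Δleader=(24.000, 2.000, -4.000°), engaged; cmd=(47.500, 3.000, -5.500°) → follower=(19.500, 31.000, -8.500°)
step 1: Δleader=(15.000, 12.000, -36.000°), engaged; cmd=(29.500, 18.000, -53.500°) → follower=(49.000, 49.000, -62.000°)
step 2: Δleader=(-21.000, -19.000, -30.000°), disengaged; cmd=(0,0,0) → follower holds at (49.000, 49.000, -62.000°)
step 3: Δleader=(-10.000, 2.000, -24.000°), engaged; cmd=(-20.500, 3.000, -35.500°) → follower=(28.500, 52.000, -97.500°)
step 4: Δleader=(-23.000, 5.000, 35.000°), engaged; cmd=(-46.500, 7.500, 53.000°) → follower=(-18.000, 59.500, -44.500°)
step 5: Δleader=(-10.000, 10.000, 19.000°), disengaged; cmd=(0,0,0) → follower holds at (-18.000, 59.500, -44.500°)
step 6: Δleader=(-3.000, -23.000, 12.000°), engaged; cmd=(-6.500, -34.500, 18.500°) → follower=(-24.500, 25.000, -26.000°)
step 7: Δleader=(-19.000, -1.000, -34.000°), disengaged; cmd=(0,0,0) → follower holds at (-24.500, 25.000, -26.000°)

19.500 31.000 -8.500
49.000 49.000 -62.000
49.000 49.000 -62.000
28.500 52.000 -97.500
-18.000 59.500 -44.500
-18.000 59.500 -44.500
-24.500 25.000 -26.000
-24.500 25.000 -26.000


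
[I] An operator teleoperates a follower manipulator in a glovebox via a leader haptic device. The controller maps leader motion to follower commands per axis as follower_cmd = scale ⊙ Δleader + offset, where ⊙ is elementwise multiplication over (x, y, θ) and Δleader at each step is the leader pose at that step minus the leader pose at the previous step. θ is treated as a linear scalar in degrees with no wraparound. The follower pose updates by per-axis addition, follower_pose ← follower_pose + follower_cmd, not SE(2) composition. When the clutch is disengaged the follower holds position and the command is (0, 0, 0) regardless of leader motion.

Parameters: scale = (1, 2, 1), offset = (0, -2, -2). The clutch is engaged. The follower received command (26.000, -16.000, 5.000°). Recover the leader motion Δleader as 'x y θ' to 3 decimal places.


26.000 -7.000 7.000

axis x: (26.000 − 0) / (1) = 26.000
axis y: (-16.000 − -2) / (2) = -7.000
axis θ: (5.000 − -2) / (1) = 7.000


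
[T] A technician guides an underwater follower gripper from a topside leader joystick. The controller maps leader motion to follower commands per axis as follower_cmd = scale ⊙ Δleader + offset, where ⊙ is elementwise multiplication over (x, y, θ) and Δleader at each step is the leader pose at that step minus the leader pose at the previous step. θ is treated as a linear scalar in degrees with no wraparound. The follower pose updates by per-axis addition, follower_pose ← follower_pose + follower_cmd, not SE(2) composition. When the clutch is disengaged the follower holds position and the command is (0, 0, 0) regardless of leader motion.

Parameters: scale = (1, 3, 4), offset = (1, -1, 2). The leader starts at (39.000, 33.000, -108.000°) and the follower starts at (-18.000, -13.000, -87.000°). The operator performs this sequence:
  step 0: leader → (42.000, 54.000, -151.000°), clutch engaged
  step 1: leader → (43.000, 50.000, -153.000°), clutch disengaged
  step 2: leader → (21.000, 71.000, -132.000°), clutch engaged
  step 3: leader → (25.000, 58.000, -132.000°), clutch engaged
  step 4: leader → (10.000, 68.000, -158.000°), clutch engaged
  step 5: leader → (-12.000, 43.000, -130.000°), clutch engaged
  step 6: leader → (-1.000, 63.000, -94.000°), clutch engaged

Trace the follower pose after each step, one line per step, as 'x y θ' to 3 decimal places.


-14.000 49.000 -257.000
-14.000 49.000 -257.000
-35.000 111.000 -171.000
-30.000 71.000 -169.000
-44.000 100.000 -271.000
-65.000 24.000 -157.000
-53.000 83.000 -11.000

step 0: Δleader=(3.000, 21.000, -43.000°), engaged; cmd=(4.000, 62.000, -170.000°) → follower=(-14.000, 49.000, -257.000°)
step 1: Δleader=(1.000, -4.000, -2.000°), disengaged; cmd=(0,0,0) → follower holds at (-14.000, 49.000, -257.000°)
step 2: Δleader=(-22.000, 21.000, 21.000°), engaged; cmd=(-21.000, 62.000, 86.000°) → follower=(-35.000, 111.000, -171.000°)
step 3: Δleader=(4.000, -13.000, 0.000°), engaged; cmd=(5.000, -40.000, 2.000°) → follower=(-30.000, 71.000, -169.000°)
step 4: Δleader=(-15.000, 10.000, -26.000°), engaged; cmd=(-14.000, 29.000, -102.000°) → follower=(-44.000, 100.000, -271.000°)
step 5: Δleader=(-22.000, -25.000, 28.000°), engaged; cmd=(-21.000, -76.000, 114.000°) → follower=(-65.000, 24.000, -157.000°)
step 6: Δleader=(11.000, 20.000, 36.000°), engaged; cmd=(12.000, 59.000, 146.000°) → follower=(-53.000, 83.000, -11.000°)


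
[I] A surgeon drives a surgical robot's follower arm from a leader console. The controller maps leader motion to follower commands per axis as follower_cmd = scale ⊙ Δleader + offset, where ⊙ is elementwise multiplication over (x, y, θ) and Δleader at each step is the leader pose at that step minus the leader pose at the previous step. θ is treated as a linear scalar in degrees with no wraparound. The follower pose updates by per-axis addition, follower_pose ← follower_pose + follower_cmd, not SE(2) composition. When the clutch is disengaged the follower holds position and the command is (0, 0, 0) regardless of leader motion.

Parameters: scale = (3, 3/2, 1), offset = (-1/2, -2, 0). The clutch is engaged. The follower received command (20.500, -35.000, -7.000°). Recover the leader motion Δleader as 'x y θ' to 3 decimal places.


axis x: (20.500 − -1/2) / (3) = 7.000
axis y: (-35.000 − -2) / (3/2) = -22.000
axis θ: (-7.000 − 0) / (1) = -7.000

7.000 -22.000 -7.000


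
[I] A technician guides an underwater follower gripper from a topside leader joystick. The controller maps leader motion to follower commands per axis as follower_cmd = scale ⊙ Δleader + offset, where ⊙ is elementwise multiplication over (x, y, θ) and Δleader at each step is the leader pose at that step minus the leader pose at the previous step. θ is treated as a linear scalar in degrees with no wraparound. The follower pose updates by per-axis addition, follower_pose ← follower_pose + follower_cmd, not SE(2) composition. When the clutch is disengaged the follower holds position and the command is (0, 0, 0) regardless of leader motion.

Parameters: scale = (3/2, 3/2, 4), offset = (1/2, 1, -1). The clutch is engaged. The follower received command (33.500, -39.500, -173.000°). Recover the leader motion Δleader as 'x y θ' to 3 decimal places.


22.000 -27.000 -43.000

axis x: (33.500 − 1/2) / (3/2) = 22.000
axis y: (-39.500 − 1) / (3/2) = -27.000
axis θ: (-173.000 − -1) / (4) = -43.000


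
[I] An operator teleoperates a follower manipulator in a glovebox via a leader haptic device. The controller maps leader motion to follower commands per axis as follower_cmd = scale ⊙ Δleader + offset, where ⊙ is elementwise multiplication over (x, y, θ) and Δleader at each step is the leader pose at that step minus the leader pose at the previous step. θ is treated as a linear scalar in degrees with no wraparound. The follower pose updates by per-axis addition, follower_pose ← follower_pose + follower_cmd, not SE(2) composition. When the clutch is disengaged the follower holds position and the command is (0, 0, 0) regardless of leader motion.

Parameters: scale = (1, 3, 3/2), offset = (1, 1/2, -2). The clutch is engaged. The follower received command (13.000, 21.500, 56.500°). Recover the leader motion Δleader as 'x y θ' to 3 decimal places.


axis x: (13.000 − 1) / (1) = 12.000
axis y: (21.500 − 1/2) / (3) = 7.000
axis θ: (56.500 − -2) / (3/2) = 39.000

12.000 7.000 39.000
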